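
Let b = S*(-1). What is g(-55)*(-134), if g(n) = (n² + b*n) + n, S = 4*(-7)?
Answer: -191620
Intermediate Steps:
S = -28
b = 28 (b = -28*(-1) = 28)
g(n) = n² + 29*n (g(n) = (n² + 28*n) + n = n² + 29*n)
g(-55)*(-134) = -55*(29 - 55)*(-134) = -55*(-26)*(-134) = 1430*(-134) = -191620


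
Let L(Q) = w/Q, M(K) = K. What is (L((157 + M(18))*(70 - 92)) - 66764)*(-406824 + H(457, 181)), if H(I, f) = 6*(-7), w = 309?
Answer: 52290765986997/1925 ≈ 2.7164e+10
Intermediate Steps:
H(I, f) = -42
L(Q) = 309/Q
(L((157 + M(18))*(70 - 92)) - 66764)*(-406824 + H(457, 181)) = (309/(((157 + 18)*(70 - 92))) - 66764)*(-406824 - 42) = (309/((175*(-22))) - 66764)*(-406866) = (309/(-3850) - 66764)*(-406866) = (309*(-1/3850) - 66764)*(-406866) = (-309/3850 - 66764)*(-406866) = -257041709/3850*(-406866) = 52290765986997/1925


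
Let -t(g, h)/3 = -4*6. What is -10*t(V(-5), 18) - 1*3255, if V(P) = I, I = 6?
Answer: -3975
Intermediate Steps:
V(P) = 6
t(g, h) = 72 (t(g, h) = -(-12)*6 = -3*(-24) = 72)
-10*t(V(-5), 18) - 1*3255 = -10*72 - 1*3255 = -720 - 3255 = -3975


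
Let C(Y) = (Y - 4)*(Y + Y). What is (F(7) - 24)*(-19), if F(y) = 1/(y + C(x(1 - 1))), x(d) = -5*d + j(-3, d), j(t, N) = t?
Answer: 22325/49 ≈ 455.61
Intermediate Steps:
x(d) = -3 - 5*d (x(d) = -5*d - 3 = -3 - 5*d)
C(Y) = 2*Y*(-4 + Y) (C(Y) = (-4 + Y)*(2*Y) = 2*Y*(-4 + Y))
F(y) = 1/(42 + y) (F(y) = 1/(y + 2*(-3 - 5*(1 - 1))*(-4 + (-3 - 5*(1 - 1)))) = 1/(y + 2*(-3 - 5*0)*(-4 + (-3 - 5*0))) = 1/(y + 2*(-3 + 0)*(-4 + (-3 + 0))) = 1/(y + 2*(-3)*(-4 - 3)) = 1/(y + 2*(-3)*(-7)) = 1/(y + 42) = 1/(42 + y))
(F(7) - 24)*(-19) = (1/(42 + 7) - 24)*(-19) = (1/49 - 24)*(-19) = -1175/49*(-19) = 22325/49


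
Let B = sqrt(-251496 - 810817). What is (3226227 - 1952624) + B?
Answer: 1273603 + I*sqrt(1062313) ≈ 1.2736e+6 + 1030.7*I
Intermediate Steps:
B = I*sqrt(1062313) (B = sqrt(-1062313) = I*sqrt(1062313) ≈ 1030.7*I)
(3226227 - 1952624) + B = (3226227 - 1952624) + I*sqrt(1062313) = 1273603 + I*sqrt(1062313)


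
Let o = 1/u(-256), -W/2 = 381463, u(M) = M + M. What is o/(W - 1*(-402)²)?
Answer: 1/473359360 ≈ 2.1126e-9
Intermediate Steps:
u(M) = 2*M
W = -762926 (W = -2*381463 = -762926)
o = -1/512 (o = 1/(2*(-256)) = 1/(-512) = -1/512 ≈ -0.0019531)
o/(W - 1*(-402)²) = -1/(512*(-762926 - 1*(-402)²)) = -1/(512*(-762926 - 1*161604)) = -1/(512*(-762926 - 161604)) = -1/512/(-924530) = -1/512*(-1/924530) = 1/473359360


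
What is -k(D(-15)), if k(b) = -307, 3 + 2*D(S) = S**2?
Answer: 307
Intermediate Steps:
D(S) = -3/2 + S**2/2
-k(D(-15)) = -1*(-307) = 307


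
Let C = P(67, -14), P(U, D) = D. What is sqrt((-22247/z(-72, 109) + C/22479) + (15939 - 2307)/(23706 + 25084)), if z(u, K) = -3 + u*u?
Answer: I*sqrt(3601184001879141747668445)/947043979035 ≈ 2.0038*I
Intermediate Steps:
z(u, K) = -3 + u**2
C = -14
sqrt((-22247/z(-72, 109) + C/22479) + (15939 - 2307)/(23706 + 25084)) = sqrt((-22247/(-3 + (-72)**2) - 14/22479) + (15939 - 2307)/(23706 + 25084)) = sqrt((-22247/(-3 + 5184) - 14*1/22479) + 13632/48790) = sqrt((-22247/5181 - 14/22479) + 13632*(1/48790)) = sqrt((-22247*1/5181 - 14/22479) + 6816/24395) = sqrt((-22247/5181 - 14/22479) + 6816/24395) = sqrt(-166720949/38821233 + 6816/24395) = sqrt(-3802552026727/947043979035) = I*sqrt(3601184001879141747668445)/947043979035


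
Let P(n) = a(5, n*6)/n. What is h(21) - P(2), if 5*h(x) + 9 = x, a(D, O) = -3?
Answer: 39/10 ≈ 3.9000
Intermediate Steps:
h(x) = -9/5 + x/5
P(n) = -3/n
h(21) - P(2) = (-9/5 + (⅕)*21) - (-3)/2 = (-9/5 + 21/5) - (-3)/2 = 12/5 - 1*(-3/2) = 12/5 + 3/2 = 39/10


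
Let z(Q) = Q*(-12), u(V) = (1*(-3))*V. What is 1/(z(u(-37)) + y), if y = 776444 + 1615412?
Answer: 1/2390524 ≈ 4.1832e-7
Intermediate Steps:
u(V) = -3*V
y = 2391856
z(Q) = -12*Q
1/(z(u(-37)) + y) = 1/(-(-36)*(-37) + 2391856) = 1/(-12*111 + 2391856) = 1/(-1332 + 2391856) = 1/2390524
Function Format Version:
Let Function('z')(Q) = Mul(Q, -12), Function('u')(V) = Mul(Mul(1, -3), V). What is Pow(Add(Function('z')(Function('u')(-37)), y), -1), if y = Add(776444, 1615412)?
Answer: Rational(1, 2390524) ≈ 4.1832e-7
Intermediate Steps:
Function('u')(V) = Mul(-3, V)
y = 2391856
Function('z')(Q) = Mul(-12, Q)
Pow(Add(Function('z')(Function('u')(-37)), y), -1) = Pow(Add(Mul(-12, Mul(-3, -37)), 2391856), -1) = Pow(Add(Mul(-12, 111), 2391856), -1) = Pow(Add(-1332, 2391856), -1) = Pow(2390524, -1) = Rational(1, 2390524)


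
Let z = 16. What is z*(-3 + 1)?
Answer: -32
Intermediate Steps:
z*(-3 + 1) = 16*(-3 + 1) = 16*(-2) = -32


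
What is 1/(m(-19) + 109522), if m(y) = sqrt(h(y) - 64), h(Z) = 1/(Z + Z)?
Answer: 4161836/455812604825 - I*sqrt(92454)/455812604825 ≈ 9.1306e-6 - 6.6708e-10*I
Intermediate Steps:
h(Z) = 1/(2*Z)
m(y) = sqrt(-64 + 1/(2*y)) (m(y) = sqrt(1/(2*y) - 64) = sqrt(-64 + 1/(2*y)))
1/(m(-19) + 109522) = 1/(sqrt(-256 + 2/(-19))/2 + 109522) = 1/(sqrt(-256 + 2*(-1/19))/2 + 109522) = 1/(sqrt(-256 - 2/19)/2 + 109522) = 1/(sqrt(-4866/19)/2 + 109522) = 1/((I*sqrt(92454)/19)/2 + 109522) = 1/(I*sqrt(92454)/38 + 109522) = 1/(109522 + I*sqrt(92454)/38)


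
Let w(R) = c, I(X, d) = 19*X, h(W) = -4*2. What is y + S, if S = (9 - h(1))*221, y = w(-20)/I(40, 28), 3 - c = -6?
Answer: 2855329/760 ≈ 3757.0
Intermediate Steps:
h(W) = -8
c = 9 (c = 3 - 1*(-6) = 3 + 6 = 9)
w(R) = 9
y = 9/760 (y = 9/((19*40)) = 9/760 ≈ 0.011842)
S = 3757 (S = (9 - 1*(-8))*221 = (9 + 8)*221 = 17*221 = 3757)
y + S = 9/760 + 3757 = 2855329/760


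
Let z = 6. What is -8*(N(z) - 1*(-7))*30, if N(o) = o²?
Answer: -10320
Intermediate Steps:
-8*(N(z) - 1*(-7))*30 = -8*(6² - 1*(-7))*30 = -8*(36 + 7)*30 = -8*43*30 = -344*30 = -10320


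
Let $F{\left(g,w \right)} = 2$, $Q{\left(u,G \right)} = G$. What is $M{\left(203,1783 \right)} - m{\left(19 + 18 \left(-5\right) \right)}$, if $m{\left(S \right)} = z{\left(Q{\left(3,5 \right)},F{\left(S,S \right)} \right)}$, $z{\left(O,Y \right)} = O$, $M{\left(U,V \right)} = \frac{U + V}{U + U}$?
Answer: $- \frac{22}{203} \approx -0.10837$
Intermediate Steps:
$M{\left(U,V \right)} = \frac{U + V}{2 U}$
$m{\left(S \right)} = 5$
$M{\left(203,1783 \right)} - m{\left(19 + 18 \left(-5\right) \right)} = \frac{203 + 1783}{2 \cdot 203} - 5 = \frac{1}{2} \cdot \frac{1}{203} \cdot 1986 - 5 = \frac{993}{203} - 5 = - \frac{22}{203}$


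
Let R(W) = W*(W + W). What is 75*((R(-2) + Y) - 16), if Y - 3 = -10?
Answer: -1125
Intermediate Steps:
R(W) = 2*W**2 (R(W) = W*(2*W) = 2*W**2)
Y = -7 (Y = 3 - 10 = -7)
75*((R(-2) + Y) - 16) = 75*((2*(-2)**2 - 7) - 16) = 75*((2*4 - 7) - 16) = 75*((8 - 7) - 16) = 75*(1 - 16) = 75*(-15) = -1125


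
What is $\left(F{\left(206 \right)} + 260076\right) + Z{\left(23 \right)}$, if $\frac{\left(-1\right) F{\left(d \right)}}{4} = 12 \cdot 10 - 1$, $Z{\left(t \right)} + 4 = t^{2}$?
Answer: $260125$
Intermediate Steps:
$Z{\left(t \right)} = -4 + t^{2}$
$F{\left(d \right)} = -476$ ($F{\left(d \right)} = - 4 \left(12 \cdot 10 - 1\right) = - 4 \left(120 - 1\right) = \left(-4\right) 119 = -476$)
$\left(F{\left(206 \right)} + 260076\right) + Z{\left(23 \right)} = \left(-476 + 260076\right) - \left(4 - 23^{2}\right) = 259600 + \left(-4 + 529\right) = 259600 + 525 = 260125$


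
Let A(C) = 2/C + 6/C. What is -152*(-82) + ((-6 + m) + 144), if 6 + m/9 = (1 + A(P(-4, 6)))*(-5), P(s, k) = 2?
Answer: 12323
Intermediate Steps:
A(C) = 8/C
m = -279 (m = -54 + 9*((1 + 8/2)*(-5)) = -54 + 9*((1 + 8*(1/2))*(-5)) = -54 + 9*((1 + 4)*(-5)) = -54 + 9*(5*(-5)) = -54 + 9*(-25) = -54 - 225 = -279)
-152*(-82) + ((-6 + m) + 144) = -152*(-82) + ((-6 - 279) + 144) = 12464 + (-285 + 144) = 12464 - 141 = 12323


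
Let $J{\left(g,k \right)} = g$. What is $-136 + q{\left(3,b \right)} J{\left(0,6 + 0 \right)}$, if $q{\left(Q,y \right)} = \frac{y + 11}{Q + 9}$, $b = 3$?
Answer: $-136$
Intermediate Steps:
$q{\left(Q,y \right)} = \frac{11 + y}{9 + Q}$
$-136 + q{\left(3,b \right)} J{\left(0,6 + 0 \right)} = -136 + \frac{11 + 3}{9 + 3} \cdot 0 = -136 + \frac{1}{12} \cdot 14 \cdot 0 = -136 + \frac{7}{6} \cdot 0 = -136 + 0 = -136$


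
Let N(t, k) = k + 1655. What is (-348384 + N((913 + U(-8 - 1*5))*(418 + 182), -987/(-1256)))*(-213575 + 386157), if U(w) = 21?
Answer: -37578922557367/628 ≈ -5.9839e+10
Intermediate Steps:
N(t, k) = 1655 + k
(-348384 + N((913 + U(-8 - 1*5))*(418 + 182), -987/(-1256)))*(-213575 + 386157) = (-348384 + (1655 - 987/(-1256)))*(-213575 + 386157) = (-348384 + (1655 - 987*(-1/1256)))*172582 = (-348384 + (1655 + 987/1256))*172582 = (-348384 + 2079667/1256)*172582 = -435490637/1256*172582 = -37578922557367/628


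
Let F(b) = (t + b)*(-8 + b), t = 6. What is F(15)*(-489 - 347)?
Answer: -122892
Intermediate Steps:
F(b) = (-8 + b)*(6 + b) (F(b) = (6 + b)*(-8 + b) = (-8 + b)*(6 + b))
F(15)*(-489 - 347) = (-48 + 15**2 - 2*15)*(-489 - 347) = (-48 + 225 - 30)*(-836) = 147*(-836) = -122892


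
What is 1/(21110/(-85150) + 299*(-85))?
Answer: -8515/216410836 ≈ -3.9346e-5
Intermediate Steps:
1/(21110/(-85150) + 299*(-85)) = 1/(21110*(-1/85150) - 25415) = 1/(-2111/8515 - 25415) = 1/(-216410836/8515) = -8515/216410836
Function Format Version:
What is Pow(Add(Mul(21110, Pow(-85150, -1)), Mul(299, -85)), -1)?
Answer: Rational(-8515, 216410836) ≈ -3.9346e-5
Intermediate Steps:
Pow(Add(Mul(21110, Pow(-85150, -1)), Mul(299, -85)), -1) = Pow(Add(Mul(21110, Rational(-1, 85150)), -25415), -1) = Pow(Add(Rational(-2111, 8515), -25415), -1) = Pow(Rational(-216410836, 8515), -1) = Rational(-8515, 216410836)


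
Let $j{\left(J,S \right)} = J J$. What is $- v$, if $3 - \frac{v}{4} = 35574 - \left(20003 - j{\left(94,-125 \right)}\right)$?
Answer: $97616$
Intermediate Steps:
$j{\left(J,S \right)} = J^{2}$
$v = -97616$ ($v = 12 - 4 \left(35574 - \left(20003 - 94^{2}\right)\right) = 12 - 4 \left(35574 - \left(20003 - 8836\right)\right) = 12 - 4 \left(35574 - 11167\right) = 12 - 97628 = -97616$)
$- v = \left(-1\right) \left(-97616\right) = 97616$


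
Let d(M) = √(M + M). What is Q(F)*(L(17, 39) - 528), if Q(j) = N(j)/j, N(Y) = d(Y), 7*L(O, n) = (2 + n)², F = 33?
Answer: -2015*√66/231 ≈ -70.865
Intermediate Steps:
d(M) = √2*√M (d(M) = √(2*M) = √2*√M)
L(O, n) = (2 + n)²/7
N(Y) = √2*√Y
Q(j) = √2/√j (Q(j) = (√2*√j)/j = √2/√j)
Q(F)*(L(17, 39) - 528) = (√2/√33)*((2 + 39)²/7 - 528) = (√2*(√33/33))*((⅐)*41² - 528) = (√66/33)*((⅐)*1681 - 528) = (√66/33)*(1681/7 - 528) = (√66/33)*(-2015/7) = -2015*√66/231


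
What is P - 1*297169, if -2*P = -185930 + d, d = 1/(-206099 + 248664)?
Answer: -17383886521/85130 ≈ -2.0420e+5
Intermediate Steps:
d = 1/42565 ≈ 2.3493e-5
P = 7914110449/85130 (P = -(-185930 + 1/42565)/2 = -½*(-7914110449/42565) = 7914110449/85130 ≈ 92965.)
P - 1*297169 = 7914110449/85130 - 1*297169 = 7914110449/85130 - 297169 = -17383886521/85130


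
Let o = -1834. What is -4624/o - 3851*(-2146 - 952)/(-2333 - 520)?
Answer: -10933578830/2616201 ≈ -4179.2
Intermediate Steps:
-4624/o - 3851*(-2146 - 952)/(-2333 - 520) = -4624/(-1834) - 3851*(-2146 - 952)/(-2333 - 520) = -4624*(-1/1834) - 3851/((-2853/(-3098))) = 2312/917 - 3851/((-2853*(-1/3098))) = 2312/917 - 3851/2853/3098 = 2312/917 - 3851*3098/2853 = 2312/917 - 11930398/2853 = -10933578830/2616201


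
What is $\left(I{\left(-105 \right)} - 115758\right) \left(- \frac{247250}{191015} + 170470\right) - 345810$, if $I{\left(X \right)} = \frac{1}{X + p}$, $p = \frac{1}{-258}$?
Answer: $- \frac{887969386353648030}{44998151} \approx -1.9733 \cdot 10^{10}$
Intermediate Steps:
$p = - \frac{1}{258} \approx -0.003876$
$I{\left(X \right)} = \frac{1}{- \frac{1}{258} + X}$ ($I{\left(X \right)} = \frac{1}{X - \frac{1}{258}} = \frac{1}{- \frac{1}{258} + X}$)
$\left(I{\left(-105 \right)} - 115758\right) \left(- \frac{247250}{191015} + 170470\right) - 345810 = \left(\frac{258}{-1 + 258 \left(-105\right)} - 115758\right) \left(- \frac{247250}{191015} + 170470\right) - 345810 = \left(\frac{258}{-1 - 27090} - 115758\right) \left(\left(-247250\right) \frac{1}{191015} + 170470\right) - 345810 = \left(\frac{258}{-27091} - 115758\right) \left(- \frac{2150}{1661} + 170470\right) - 345810 = \left(258 \left(- \frac{1}{27091}\right) - 115758\right) \frac{283148520}{1661} - 345810 = \left(- \frac{258}{27091} - 115758\right) \frac{283148520}{1661} - 345810 = \left(- \frac{3136000236}{27091}\right) \frac{283148520}{1661} - 345810 = - \frac{887953825543050720}{44998151} - 345810 = - \frac{887969386353648030}{44998151}$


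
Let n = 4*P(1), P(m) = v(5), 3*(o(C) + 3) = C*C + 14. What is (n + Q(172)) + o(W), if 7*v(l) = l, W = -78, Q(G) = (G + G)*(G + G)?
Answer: 2527739/21 ≈ 1.2037e+5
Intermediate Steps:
Q(G) = 4*G² (Q(G) = (2*G)*(2*G) = 4*G²)
o(C) = 5/3 + C²/3 (o(C) = -3 + (C*C + 14)/3 = -3 + (C² + 14)/3 = -3 + (14 + C²)/3 = -3 + (14/3 + C²/3) = 5/3 + C²/3)
v(l) = l/7
P(m) = 5/7 (P(m) = (⅐)*5 = 5/7)
n = 20/7 (n = 4*(5/7) = 20/7 ≈ 2.8571)
(n + Q(172)) + o(W) = (20/7 + 4*172²) + (5/3 + (⅓)*(-78)²) = (20/7 + 4*29584) + (5/3 + (⅓)*6084) = (20/7 + 118336) + (5/3 + 2028) = 828372/7 + 6089/3 = 2527739/21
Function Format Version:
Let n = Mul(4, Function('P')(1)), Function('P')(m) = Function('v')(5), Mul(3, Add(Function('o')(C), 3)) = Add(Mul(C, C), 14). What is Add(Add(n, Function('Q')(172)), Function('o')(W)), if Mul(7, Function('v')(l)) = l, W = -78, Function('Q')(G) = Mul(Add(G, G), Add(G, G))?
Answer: Rational(2527739, 21) ≈ 1.2037e+5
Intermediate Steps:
Function('Q')(G) = Mul(4, Pow(G, 2)) (Function('Q')(G) = Mul(Mul(2, G), Mul(2, G)) = Mul(4, Pow(G, 2)))
Function('o')(C) = Add(Rational(5, 3), Mul(Rational(1, 3), Pow(C, 2))) (Function('o')(C) = Add(-3, Mul(Rational(1, 3), Add(Mul(C, C), 14))) = Add(-3, Mul(Rational(1, 3), Add(Pow(C, 2), 14))) = Add(-3, Mul(Rational(1, 3), Add(14, Pow(C, 2)))) = Add(-3, Add(Rational(14, 3), Mul(Rational(1, 3), Pow(C, 2)))) = Add(Rational(5, 3), Mul(Rational(1, 3), Pow(C, 2))))
Function('v')(l) = Mul(Rational(1, 7), l)
Function('P')(m) = Rational(5, 7) (Function('P')(m) = Mul(Rational(1, 7), 5) = Rational(5, 7))
n = Rational(20, 7) (n = Mul(4, Rational(5, 7)) = Rational(20, 7) ≈ 2.8571)
Add(Add(n, Function('Q')(172)), Function('o')(W)) = Add(Add(Rational(20, 7), Mul(4, Pow(172, 2))), Add(Rational(5, 3), Mul(Rational(1, 3), Pow(-78, 2)))) = Add(Add(Rational(20, 7), Mul(4, 29584)), Add(Rational(5, 3), Mul(Rational(1, 3), 6084))) = Add(Add(Rational(20, 7), 118336), Add(Rational(5, 3), 2028)) = Add(Rational(828372, 7), Rational(6089, 3)) = Rational(2527739, 21)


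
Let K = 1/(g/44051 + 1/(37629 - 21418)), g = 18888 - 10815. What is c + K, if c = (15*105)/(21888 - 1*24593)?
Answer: 11899846679/2442250366 ≈ 4.8725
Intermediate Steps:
g = 8073
K = 24624509/4514326 (K = 1/(8073/44051 + 1/(37629 - 21418)) = 1/(8073*(1/44051) + 1/16211) = 1/(8073/44051 + 1/16211) = 1/(4514326/24624509) = 24624509/4514326 ≈ 5.4548)
c = -315/541 (c = 1575/(21888 - 24593) = 1575/(-2705) = 1575*(-1/2705) = -315/541 ≈ -0.58226)
c + K = -315/541 + 24624509/4514326 = 11899846679/2442250366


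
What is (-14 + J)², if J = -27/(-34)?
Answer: 201601/1156 ≈ 174.40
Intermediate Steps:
J = 27/34 (J = -27*(-1/34) = 27/34 ≈ 0.79412)
(-14 + J)² = (-14 + 27/34)² = (-449/34)² = 201601/1156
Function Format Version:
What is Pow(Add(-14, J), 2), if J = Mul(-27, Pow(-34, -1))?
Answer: Rational(201601, 1156) ≈ 174.40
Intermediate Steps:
J = Rational(27, 34) (J = Mul(-27, Rational(-1, 34)) = Rational(27, 34) ≈ 0.79412)
Pow(Add(-14, J), 2) = Pow(Add(-14, Rational(27, 34)), 2) = Pow(Rational(-449, 34), 2) = Rational(201601, 1156)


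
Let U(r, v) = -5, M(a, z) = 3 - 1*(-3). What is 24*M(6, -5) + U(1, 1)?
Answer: 139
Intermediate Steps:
M(a, z) = 6 (M(a, z) = 3 + 3 = 6)
24*M(6, -5) + U(1, 1) = 24*6 - 5 = 144 - 5 = 139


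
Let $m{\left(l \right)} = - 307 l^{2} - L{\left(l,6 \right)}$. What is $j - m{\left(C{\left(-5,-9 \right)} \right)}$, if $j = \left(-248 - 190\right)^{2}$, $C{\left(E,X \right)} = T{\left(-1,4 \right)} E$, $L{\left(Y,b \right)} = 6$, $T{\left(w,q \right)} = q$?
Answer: $314650$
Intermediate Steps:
$C{\left(E,X \right)} = 4 E$
$m{\left(l \right)} = -6 - 307 l^{2}$ ($m{\left(l \right)} = - 307 l^{2} - 6 = -6 - 307 l^{2}$)
$j = 191844$ ($j = \left(-438\right)^{2} = 191844$)
$j - m{\left(C{\left(-5,-9 \right)} \right)} = 191844 - \left(-6 - 307 \left(4 \left(-5\right)\right)^{2}\right) = 191844 - \left(-6 - 307 \left(-20\right)^{2}\right) = 191844 - \left(-6 - 122800\right) = 191844 - -122806 = 191844 + 122806 = 314650$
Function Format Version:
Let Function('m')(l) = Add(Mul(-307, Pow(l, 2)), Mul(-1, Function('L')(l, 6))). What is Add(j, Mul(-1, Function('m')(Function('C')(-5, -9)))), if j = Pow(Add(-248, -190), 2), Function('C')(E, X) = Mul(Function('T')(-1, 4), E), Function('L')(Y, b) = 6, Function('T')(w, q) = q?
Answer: 314650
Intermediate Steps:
Function('C')(E, X) = Mul(4, E)
Function('m')(l) = Add(-6, Mul(-307, Pow(l, 2))) (Function('m')(l) = Add(Mul(-307, Pow(l, 2)), Mul(-1, 6)) = Add(Mul(-307, Pow(l, 2)), -6) = Add(-6, Mul(-307, Pow(l, 2))))
j = 191844 (j = Pow(-438, 2) = 191844)
Add(j, Mul(-1, Function('m')(Function('C')(-5, -9)))) = Add(191844, Mul(-1, Add(-6, Mul(-307, Pow(Mul(4, -5), 2))))) = Add(191844, Mul(-1, Add(-6, Mul(-307, Pow(-20, 2))))) = Add(191844, Mul(-1, Add(-6, Mul(-307, 400)))) = Add(191844, Mul(-1, Add(-6, -122800))) = Add(191844, Mul(-1, -122806)) = Add(191844, 122806) = 314650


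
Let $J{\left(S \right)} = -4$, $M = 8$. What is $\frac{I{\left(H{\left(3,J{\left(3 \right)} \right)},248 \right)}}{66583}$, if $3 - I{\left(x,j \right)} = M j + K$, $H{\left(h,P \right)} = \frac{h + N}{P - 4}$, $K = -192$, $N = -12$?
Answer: $- \frac{1789}{66583} \approx -0.026869$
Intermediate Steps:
$H{\left(h,P \right)} = \frac{-12 + h}{-4 + P}$ ($H{\left(h,P \right)} = \frac{h - 12}{P - 4} = \frac{-12 + h}{-4 + P}$)
$I{\left(x,j \right)} = 195 - 8 j$ ($I{\left(x,j \right)} = 3 - \left(8 j - 192\right) = 3 - \left(-192 + 8 j\right) = 195 - 8 j$)
$\frac{I{\left(H{\left(3,J{\left(3 \right)} \right)},248 \right)}}{66583} = \frac{195 - 1984}{66583} = \left(195 - 1984\right) \frac{1}{66583} = \left(-1789\right) \frac{1}{66583} = - \frac{1789}{66583}$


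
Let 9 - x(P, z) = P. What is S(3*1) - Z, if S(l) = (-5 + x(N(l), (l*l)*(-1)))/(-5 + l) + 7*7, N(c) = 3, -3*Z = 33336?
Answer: 22321/2 ≈ 11161.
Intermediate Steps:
Z = -11112 (Z = -1/3*33336 = -11112)
x(P, z) = 9 - P
S(l) = 49 + 1/(-5 + l) (S(l) = (-5 + (9 - 1*3))/(-5 + l) + 7*7 = (-5 + (9 - 3))/(-5 + l) + 49 = (-5 + 6)/(-5 + l) + 49 = 1/(-5 + l) + 49 = 49 + 1/(-5 + l))
S(3*1) - Z = (-244 + 49*(3*1))/(-5 + 3*1) - 1*(-11112) = (-244 + 49*3)/(-5 + 3) + 11112 = (-244 + 147)/(-2) + 11112 = -1/2*(-97) + 11112 = 97/2 + 11112 = 22321/2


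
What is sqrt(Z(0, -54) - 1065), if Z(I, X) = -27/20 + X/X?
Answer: I*sqrt(106535)/10 ≈ 32.64*I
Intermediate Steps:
Z(I, X) = -7/20 (Z(I, X) = -27*1/20 + 1 = -27/20 + 1 = -7/20)
sqrt(Z(0, -54) - 1065) = sqrt(-7/20 - 1065) = sqrt(-21307/20) = I*sqrt(106535)/10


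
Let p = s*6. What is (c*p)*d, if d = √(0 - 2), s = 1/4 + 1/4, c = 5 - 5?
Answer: 0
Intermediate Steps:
c = 0
s = ½ (s = 1*(¼) + 1*(¼) = ¼ + ¼ = ½ ≈ 0.50000)
p = 3 (p = (½)*6 = 3)
d = I*√2 (d = √(-2) = I*√2 ≈ 1.4142*I)
(c*p)*d = (0*3)*(I*√2) = 0*(I*√2) = 0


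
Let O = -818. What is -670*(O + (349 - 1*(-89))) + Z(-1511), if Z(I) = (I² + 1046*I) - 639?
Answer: 956576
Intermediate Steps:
Z(I) = -639 + I² + 1046*I
-670*(O + (349 - 1*(-89))) + Z(-1511) = -670*(-818 + (349 - 1*(-89))) + (-639 + (-1511)² + 1046*(-1511)) = -670*(-818 + (349 + 89)) + (-639 + 2283121 - 1580506) = -670*(-818 + 438) + 701976 = -670*(-380) + 701976 = 254600 + 701976 = 956576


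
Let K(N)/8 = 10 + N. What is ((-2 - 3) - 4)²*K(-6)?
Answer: 2592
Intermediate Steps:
K(N) = 80 + 8*N (K(N) = 8*(10 + N) = 80 + 8*N)
((-2 - 3) - 4)²*K(-6) = ((-2 - 3) - 4)²*(80 + 8*(-6)) = (-5 - 4)²*(80 - 48) = (-9)²*32 = 81*32 = 2592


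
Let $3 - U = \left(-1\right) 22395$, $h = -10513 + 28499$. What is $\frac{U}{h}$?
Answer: $\frac{11199}{8993} \approx 1.2453$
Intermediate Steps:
$h = 17986$
$U = 22398$ ($U = 3 - \left(-1\right) 22395 = 3 - -22395 = 3 + 22395 = 22398$)
$\frac{U}{h} = \frac{22398}{17986} = 22398 \cdot \frac{1}{17986} = \frac{11199}{8993}$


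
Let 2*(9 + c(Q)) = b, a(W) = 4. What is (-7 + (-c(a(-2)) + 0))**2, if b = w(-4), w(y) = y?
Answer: 16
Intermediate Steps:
b = -4
c(Q) = -11 (c(Q) = -9 + (1/2)*(-4) = -9 - 2 = -11)
(-7 + (-c(a(-2)) + 0))**2 = (-7 + (-1*(-11) + 0))**2 = (-7 + (11 + 0))**2 = (-7 + 11)**2 = 4**2 = 16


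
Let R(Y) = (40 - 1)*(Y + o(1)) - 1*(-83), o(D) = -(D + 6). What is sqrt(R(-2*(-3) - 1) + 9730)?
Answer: sqrt(9735) ≈ 98.666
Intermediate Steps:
o(D) = -6 - D (o(D) = -(6 + D) = -6 - D)
R(Y) = -190 + 39*Y (R(Y) = (40 - 1)*(Y + (-6 - 1*1)) - 1*(-83) = 39*(Y + (-6 - 1)) + 83 = 39*(Y - 7) + 83 = 39*(-7 + Y) + 83 = (-273 + 39*Y) + 83 = -190 + 39*Y)
sqrt(R(-2*(-3) - 1) + 9730) = sqrt((-190 + 39*(-2*(-3) - 1)) + 9730) = sqrt((-190 + 39*(6 - 1)) + 9730) = sqrt((-190 + 39*5) + 9730) = sqrt((-190 + 195) + 9730) = sqrt(5 + 9730) = sqrt(9735)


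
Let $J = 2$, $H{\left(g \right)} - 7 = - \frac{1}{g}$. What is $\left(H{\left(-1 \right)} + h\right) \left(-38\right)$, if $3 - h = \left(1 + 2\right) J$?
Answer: $-190$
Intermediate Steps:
$H{\left(g \right)} = 7 - \frac{1}{g}$
$h = -3$ ($h = 3 - \left(1 + 2\right) 2 = 3 - 3 \cdot 2 = 3 - 6 = -3$)
$\left(H{\left(-1 \right)} + h\right) \left(-38\right) = \left(\left(7 - \frac{1}{-1}\right) - 3\right) \left(-38\right) = \left(\left(7 - -1\right) - 3\right) \left(-38\right) = \left(\left(7 + 1\right) - 3\right) \left(-38\right) = \left(8 - 3\right) \left(-38\right) = 5 \left(-38\right) = -190$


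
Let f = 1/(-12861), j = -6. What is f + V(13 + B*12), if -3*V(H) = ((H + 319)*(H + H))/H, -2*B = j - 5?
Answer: -3412453/12861 ≈ -265.33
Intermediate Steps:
B = 11/2 (B = -(-6 - 5)/2 = -1/2*(-11) = 11/2 ≈ 5.5000)
V(H) = -638/3 - 2*H/3 (V(H) = -(H + 319)*(H + H)/(3*H) = -(319 + H)*(2*H)/(3*H) = -2*H*(319 + H)/(3*H) = -(638 + 2*H)/3 = -638/3 - 2*H/3)
f = -1/12861 ≈ -7.7754e-5
f + V(13 + B*12) = -1/12861 + (-638/3 - 2*(13 + (11/2)*12)/3) = -1/12861 + (-638/3 - 2*(13 + 66)/3) = -1/12861 + (-638/3 - 2/3*79) = -1/12861 + (-638/3 - 158/3) = -1/12861 - 796/3 = -3412453/12861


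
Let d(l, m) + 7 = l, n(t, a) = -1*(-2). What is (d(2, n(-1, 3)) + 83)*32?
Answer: 2496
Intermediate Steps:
n(t, a) = 2
d(l, m) = -7 + l
(d(2, n(-1, 3)) + 83)*32 = ((-7 + 2) + 83)*32 = (-5 + 83)*32 = 78*32 = 2496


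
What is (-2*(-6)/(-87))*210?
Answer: -840/29 ≈ -28.966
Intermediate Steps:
(-2*(-6)/(-87))*210 = (12*(-1/87))*210 = -4/29*210 = -840/29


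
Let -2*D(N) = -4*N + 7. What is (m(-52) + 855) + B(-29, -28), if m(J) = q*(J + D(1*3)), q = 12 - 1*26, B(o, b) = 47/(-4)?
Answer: 6145/4 ≈ 1536.3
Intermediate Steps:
D(N) = -7/2 + 2*N (D(N) = -(-4*N + 7)/2 = -(7 - 4*N)/2 = -7/2 + 2*N)
B(o, b) = -47/4 (B(o, b) = 47*(-¼) = -47/4)
q = -14 (q = 12 - 26 = -14)
m(J) = -35 - 14*J (m(J) = -14*(J + (-7/2 + 2*(1*3))) = -14*(J + (-7/2 + 2*3)) = -14*(J + (-7/2 + 6)) = -14*(J + 5/2) = -14*(5/2 + J) = -35 - 14*J)
(m(-52) + 855) + B(-29, -28) = ((-35 - 14*(-52)) + 855) - 47/4 = ((-35 + 728) + 855) - 47/4 = (693 + 855) - 47/4 = 1548 - 47/4 = 6145/4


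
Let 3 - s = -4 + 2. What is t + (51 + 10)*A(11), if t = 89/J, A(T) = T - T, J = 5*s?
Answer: 89/25 ≈ 3.5600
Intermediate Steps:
s = 5 (s = 3 - (-4 + 2) = 3 - 1*(-2) = 3 + 2 = 5)
J = 25 (J = 5*5 = 25)
A(T) = 0
t = 89/25 ≈ 3.5600
t + (51 + 10)*A(11) = 89/25 + (51 + 10)*0 = 89/25 + 61*0 = 89/25 + 0 = 89/25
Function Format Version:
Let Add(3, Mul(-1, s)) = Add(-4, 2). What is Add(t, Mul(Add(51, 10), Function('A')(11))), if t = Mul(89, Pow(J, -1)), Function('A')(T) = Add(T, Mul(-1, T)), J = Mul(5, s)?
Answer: Rational(89, 25) ≈ 3.5600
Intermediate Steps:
s = 5 (s = Add(3, Mul(-1, Add(-4, 2))) = Add(3, Mul(-1, -2)) = Add(3, 2) = 5)
J = 25 (J = Mul(5, 5) = 25)
Function('A')(T) = 0
t = Rational(89, 25) (t = Mul(89, Pow(25, -1)) = Mul(89, Rational(1, 25)) = Rational(89, 25) ≈ 3.5600)
Add(t, Mul(Add(51, 10), Function('A')(11))) = Add(Rational(89, 25), Mul(Add(51, 10), 0)) = Add(Rational(89, 25), Mul(61, 0)) = Add(Rational(89, 25), 0) = Rational(89, 25)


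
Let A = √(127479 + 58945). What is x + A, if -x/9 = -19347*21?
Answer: 3656583 + 2*√46606 ≈ 3.6570e+6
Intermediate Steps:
x = 3656583 (x = -(-174123)*21 = -9*(-406287) = 3656583)
A = 2*√46606 (A = √186424 = 2*√46606 ≈ 431.77)
x + A = 3656583 + 2*√46606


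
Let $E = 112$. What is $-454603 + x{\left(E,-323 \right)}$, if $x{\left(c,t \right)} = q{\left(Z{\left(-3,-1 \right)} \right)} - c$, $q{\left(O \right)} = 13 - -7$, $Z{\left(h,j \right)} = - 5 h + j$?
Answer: $-454695$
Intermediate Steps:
$Z{\left(h,j \right)} = j - 5 h$
$q{\left(O \right)} = 20$ ($q{\left(O \right)} = 13 + 7 = 20$)
$x{\left(c,t \right)} = 20 - c$
$-454603 + x{\left(E,-323 \right)} = -454603 + \left(20 - 112\right) = -454603 - 92 = -454695$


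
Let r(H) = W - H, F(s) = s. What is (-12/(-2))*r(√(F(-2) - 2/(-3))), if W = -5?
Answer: -30 - 4*I*√3 ≈ -30.0 - 6.9282*I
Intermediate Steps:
r(H) = -5 - H
(-12/(-2))*r(√(F(-2) - 2/(-3))) = (-12/(-2))*(-5 - √(-2 - 2/(-3))) = (-12*(-1)/2)*(-5 - √(-2 - 2*(-⅓))) = (-6*(-1))*(-5 - √(-2 + ⅔)) = 6*(-5 - √(-4/3)) = 6*(-5 - 2*I*√3/3) = -30 - 4*I*√3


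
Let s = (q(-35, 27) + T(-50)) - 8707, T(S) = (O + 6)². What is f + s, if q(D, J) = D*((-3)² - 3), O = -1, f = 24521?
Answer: 15629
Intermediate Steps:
T(S) = 25 (T(S) = (-1 + 6)² = 5² = 25)
q(D, J) = 6*D (q(D, J) = D*(9 - 3) = D*6 = 6*D)
s = -8892 (s = (6*(-35) + 25) - 8707 = (-210 + 25) - 8707 = -185 - 8707 = -8892)
f + s = 24521 - 8892 = 15629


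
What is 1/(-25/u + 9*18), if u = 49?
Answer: 49/7913 ≈ 0.0061923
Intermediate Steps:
1/(-25/u + 9*18) = 1/(-25/49 + 9*18) = 1/(-25*1/49 + 162) = 1/(-25/49 + 162) = 1/(7913/49) = 49/7913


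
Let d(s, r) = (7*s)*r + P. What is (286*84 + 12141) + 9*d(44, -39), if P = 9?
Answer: -71862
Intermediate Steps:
d(s, r) = 9 + 7*r*s (d(s, r) = (7*s)*r + 9 = 7*r*s + 9 = 9 + 7*r*s)
(286*84 + 12141) + 9*d(44, -39) = (286*84 + 12141) + 9*(9 + 7*(-39)*44) = (24024 + 12141) + 9*(9 - 12012) = 36165 + 9*(-12003) = 36165 - 108027 = -71862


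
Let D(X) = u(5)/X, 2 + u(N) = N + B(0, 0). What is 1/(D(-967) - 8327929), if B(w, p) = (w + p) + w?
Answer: -967/8053107346 ≈ -1.2008e-7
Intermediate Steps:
B(w, p) = p + 2*w (B(w, p) = (p + w) + w = p + 2*w)
u(N) = -2 + N (u(N) = -2 + (N + (0 + 2*0)) = -2 + (N + (0 + 0)) = -2 + (N + 0) = -2 + N)
D(X) = 3/X (D(X) = (-2 + 5)/X = 3/X)
1/(D(-967) - 8327929) = 1/(3/(-967) - 8327929) = 1/(3*(-1/967) - 8327929) = 1/(-3/967 - 8327929) = 1/(-8053107346/967) = -967/8053107346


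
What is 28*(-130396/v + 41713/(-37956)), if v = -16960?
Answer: 1855812917/10058340 ≈ 184.50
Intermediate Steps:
28*(-130396/v + 41713/(-37956)) = 28*(-130396/(-16960) + 41713/(-37956)) = 28*(-130396*(-1/16960) + 41713*(-1/37956)) = 28*(32599/4240 - 41713/37956) = 28*(265116131/40233360) = 1855812917/10058340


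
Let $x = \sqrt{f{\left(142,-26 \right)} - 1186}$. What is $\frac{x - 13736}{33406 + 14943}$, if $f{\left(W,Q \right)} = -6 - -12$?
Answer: $- \frac{13736}{48349} + \frac{2 i \sqrt{295}}{48349} \approx -0.2841 + 0.00071048 i$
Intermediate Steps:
$f{\left(W,Q \right)} = 6$ ($f{\left(W,Q \right)} = -6 + 12 = 6$)
$x = 2 i \sqrt{295}$ ($x = \sqrt{6 - 1186} = \sqrt{-1180} = 2 i \sqrt{295} \approx 34.351 i$)
$\frac{x - 13736}{33406 + 14943} = \frac{2 i \sqrt{295} - 13736}{33406 + 14943} = \frac{-13736 + 2 i \sqrt{295}}{48349} = \left(-13736 + 2 i \sqrt{295}\right) \frac{1}{48349} = - \frac{13736}{48349} + \frac{2 i \sqrt{295}}{48349}$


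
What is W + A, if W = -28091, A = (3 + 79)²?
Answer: -21367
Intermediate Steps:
A = 6724 (A = 82² = 6724)
W + A = -28091 + 6724 = -21367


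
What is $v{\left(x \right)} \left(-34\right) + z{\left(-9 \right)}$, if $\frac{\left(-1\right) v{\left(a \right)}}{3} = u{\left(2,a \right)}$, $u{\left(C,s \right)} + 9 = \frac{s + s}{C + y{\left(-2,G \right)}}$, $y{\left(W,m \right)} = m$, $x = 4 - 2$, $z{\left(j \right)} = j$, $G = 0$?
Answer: $-723$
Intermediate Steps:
$x = 2$ ($x = 4 - 2 = 2$)
$u{\left(C,s \right)} = -9 + \frac{2 s}{C}$ ($u{\left(C,s \right)} = -9 + \frac{s + s}{C + 0} = -9 + \frac{2 s}{C}$)
$v{\left(a \right)} = 27 - 3 a$ ($v{\left(a \right)} = - 3 \left(-9 + \frac{2 a}{2}\right) = - 3 \left(-9 + 2 a \frac{1}{2}\right) = - 3 \left(-9 + a\right) = 27 - 3 a$)
$v{\left(x \right)} \left(-34\right) + z{\left(-9 \right)} = \left(27 - 6\right) \left(-34\right) - 9 = 21 \left(-34\right) - 9 = -714 - 9 = -723$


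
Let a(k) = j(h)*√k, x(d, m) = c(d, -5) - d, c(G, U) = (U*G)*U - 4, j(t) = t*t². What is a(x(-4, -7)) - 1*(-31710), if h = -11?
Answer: 31710 - 13310*I ≈ 31710.0 - 13310.0*I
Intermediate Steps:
j(t) = t³
c(G, U) = -4 + G*U² (c(G, U) = (G*U)*U - 4 = G*U² - 4 = -4 + G*U²)
x(d, m) = -4 + 24*d (x(d, m) = (-4 + d*(-5)²) - d = (-4 + d*25) - d = (-4 + 25*d) - d = -4 + 24*d)
a(k) = -1331*√k (a(k) = (-11)³*√k = -1331*√k)
a(x(-4, -7)) - 1*(-31710) = -1331*√(-4 + 24*(-4)) - 1*(-31710) = -1331*√(-4 - 96) + 31710 = -13310*I + 31710 = 31710 - 13310*I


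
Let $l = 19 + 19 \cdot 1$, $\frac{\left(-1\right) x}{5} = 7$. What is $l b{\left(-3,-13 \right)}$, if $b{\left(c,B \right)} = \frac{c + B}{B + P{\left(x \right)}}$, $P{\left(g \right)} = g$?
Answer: $\frac{38}{3} \approx 12.667$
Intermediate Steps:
$x = -35$ ($x = \left(-5\right) 7 = -35$)
$l = 38$ ($l = 19 + 19 = 38$)
$b{\left(c,B \right)} = \frac{B + c}{-35 + B}$ ($b{\left(c,B \right)} = \frac{c + B}{B - 35} = \frac{B + c}{-35 + B}$)
$l b{\left(-3,-13 \right)} = 38 \frac{-13 - 3}{-35 - 13} = 38 \frac{1}{-48} \left(-16\right) = 38 \left(\left(- \frac{1}{48}\right) \left(-16\right)\right) = 38 \cdot \frac{1}{3} = \frac{38}{3}$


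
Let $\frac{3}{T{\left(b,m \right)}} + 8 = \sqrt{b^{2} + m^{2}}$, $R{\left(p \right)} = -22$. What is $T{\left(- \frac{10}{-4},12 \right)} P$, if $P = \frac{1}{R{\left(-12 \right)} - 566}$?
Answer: $- \frac{8}{16905} - \frac{\sqrt{601}}{33810} \approx -0.0011983$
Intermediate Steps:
$T{\left(b,m \right)} = \frac{3}{-8 + \sqrt{b^{2} + m^{2}}}$
$P = - \frac{1}{588}$ ($P = \frac{1}{-22 - 566} = \frac{1}{-588} = - \frac{1}{588} \approx -0.0017007$)
$T{\left(- \frac{10}{-4},12 \right)} P = \frac{3}{-8 + \sqrt{\left(- \frac{10}{-4}\right)^{2} + 12^{2}}} \left(- \frac{1}{588}\right) = \frac{3}{-8 + \sqrt{\left(\left(-10\right) \left(- \frac{1}{4}\right)\right)^{2} + 144}} \left(- \frac{1}{588}\right) = \frac{3}{-8 + \sqrt{\left(\frac{5}{2}\right)^{2} + 144}} \left(- \frac{1}{588}\right) = \frac{3}{-8 + \sqrt{\frac{25}{4} + 144}} \left(- \frac{1}{588}\right) = \frac{3}{-8 + \sqrt{\frac{601}{4}}} \left(- \frac{1}{588}\right) = \frac{3}{-8 + \frac{\sqrt{601}}{2}} \left(- \frac{1}{588}\right) = - \frac{1}{196 \left(-8 + \frac{\sqrt{601}}{2}\right)}$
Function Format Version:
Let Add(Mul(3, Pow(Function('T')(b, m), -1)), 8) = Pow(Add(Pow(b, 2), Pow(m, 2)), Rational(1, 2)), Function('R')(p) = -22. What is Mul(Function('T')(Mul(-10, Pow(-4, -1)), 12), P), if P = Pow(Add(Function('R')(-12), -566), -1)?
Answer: Add(Rational(-8, 16905), Mul(Rational(-1, 33810), Pow(601, Rational(1, 2)))) ≈ -0.0011983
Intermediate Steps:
Function('T')(b, m) = Mul(3, Pow(Add(-8, Pow(Add(Pow(b, 2), Pow(m, 2)), Rational(1, 2))), -1))
P = Rational(-1, 588) (P = Pow(Add(-22, -566), -1) = Pow(-588, -1) = Rational(-1, 588) ≈ -0.0017007)
Mul(Function('T')(Mul(-10, Pow(-4, -1)), 12), P) = Mul(Mul(3, Pow(Add(-8, Pow(Add(Pow(Mul(-10, Pow(-4, -1)), 2), Pow(12, 2)), Rational(1, 2))), -1)), Rational(-1, 588)) = Mul(Mul(3, Pow(Add(-8, Pow(Add(Pow(Mul(-10, Rational(-1, 4)), 2), 144), Rational(1, 2))), -1)), Rational(-1, 588)) = Mul(Mul(3, Pow(Add(-8, Pow(Add(Pow(Rational(5, 2), 2), 144), Rational(1, 2))), -1)), Rational(-1, 588)) = Mul(Mul(3, Pow(Add(-8, Pow(Add(Rational(25, 4), 144), Rational(1, 2))), -1)), Rational(-1, 588)) = Mul(Mul(3, Pow(Add(-8, Pow(Rational(601, 4), Rational(1, 2))), -1)), Rational(-1, 588)) = Mul(Mul(3, Pow(Add(-8, Mul(Rational(1, 2), Pow(601, Rational(1, 2)))), -1)), Rational(-1, 588)) = Mul(Rational(-1, 196), Pow(Add(-8, Mul(Rational(1, 2), Pow(601, Rational(1, 2)))), -1))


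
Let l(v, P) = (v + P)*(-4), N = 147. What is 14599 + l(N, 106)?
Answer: 13587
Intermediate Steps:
l(v, P) = -4*P - 4*v (l(v, P) = (P + v)*(-4) = -4*P - 4*v)
14599 + l(N, 106) = 14599 + (-4*106 - 4*147) = 14599 + (-424 - 588) = 14599 - 1012 = 13587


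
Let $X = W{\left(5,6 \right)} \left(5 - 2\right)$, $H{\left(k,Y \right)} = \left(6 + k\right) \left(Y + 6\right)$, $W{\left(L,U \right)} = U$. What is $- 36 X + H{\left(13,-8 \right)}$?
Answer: $-686$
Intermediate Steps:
$H{\left(k,Y \right)} = \left(6 + Y\right) \left(6 + k\right)$ ($H{\left(k,Y \right)} = \left(6 + k\right) \left(6 + Y\right) = \left(6 + Y\right) \left(6 + k\right)$)
$X = 18$ ($X = 6 \left(5 - 2\right) = 6 \cdot 3 = 18$)
$- 36 X + H{\left(13,-8 \right)} = \left(-36\right) 18 + \left(36 + 6 \left(-8\right) + 6 \cdot 13 - 104\right) = -648 + \left(36 - 48 + 78 - 104\right) = -648 - 38 = -686$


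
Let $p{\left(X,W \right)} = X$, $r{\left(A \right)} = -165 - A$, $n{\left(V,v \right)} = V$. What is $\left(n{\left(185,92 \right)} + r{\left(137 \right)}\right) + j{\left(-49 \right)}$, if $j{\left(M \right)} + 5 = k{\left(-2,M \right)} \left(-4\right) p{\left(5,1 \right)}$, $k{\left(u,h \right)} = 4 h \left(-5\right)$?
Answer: $-19722$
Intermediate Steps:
$k{\left(u,h \right)} = - 20 h$
$j{\left(M \right)} = -5 + 400 M$ ($j{\left(M \right)} = -5 + - 20 M \left(-4\right) 5 = -5 + 80 M 5 = -5 + 400 M$)
$\left(n{\left(185,92 \right)} + r{\left(137 \right)}\right) + j{\left(-49 \right)} = \left(185 - 302\right) + \left(-5 + 400 \left(-49\right)\right) = \left(185 - 302\right) - 19605 = -117 - 19605 = -19722$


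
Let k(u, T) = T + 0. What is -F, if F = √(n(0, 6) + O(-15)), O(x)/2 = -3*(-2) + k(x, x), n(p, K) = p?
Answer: -3*I*√2 ≈ -4.2426*I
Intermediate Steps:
k(u, T) = T
O(x) = 12 + 2*x (O(x) = 2*(-3*(-2) + x) = 2*(6 + x) = 12 + 2*x)
F = 3*I*√2 (F = √(0 + (12 + 2*(-15))) = √(0 + (12 - 30)) = √(0 - 18) = √(-18) = 3*I*√2 ≈ 4.2426*I)
-F = -3*I*√2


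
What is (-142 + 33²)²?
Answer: 896809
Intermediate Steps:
(-142 + 33²)² = (-142 + 1089)² = 947² = 896809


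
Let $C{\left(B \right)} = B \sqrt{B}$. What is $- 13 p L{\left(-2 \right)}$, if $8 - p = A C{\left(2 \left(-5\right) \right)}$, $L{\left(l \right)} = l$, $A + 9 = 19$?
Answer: $208 + 2600 i \sqrt{10} \approx 208.0 + 8221.9 i$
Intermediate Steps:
$A = 10$ ($A = -9 + 19 = 10$)
$C{\left(B \right)} = B^{\frac{3}{2}}$
$p = 8 + 100 i \sqrt{10}$ ($p = 8 - 10 \left(2 \left(-5\right)\right)^{\frac{3}{2}} = 8 - 10 \left(-10\right)^{\frac{3}{2}} = 8 - 10 \left(- 10 i \sqrt{10}\right) = 8 - - 100 i \sqrt{10} = 8 + 100 i \sqrt{10} \approx 8.0 + 316.23 i$)
$- 13 p L{\left(-2 \right)} = - 13 \left(8 + 100 i \sqrt{10}\right) \left(-2\right) = \left(-104 - 1300 i \sqrt{10}\right) \left(-2\right) = 208 + 2600 i \sqrt{10}$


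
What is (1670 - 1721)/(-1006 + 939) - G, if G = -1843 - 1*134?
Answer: 132510/67 ≈ 1977.8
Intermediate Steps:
G = -1977 (G = -1843 - 134 = -1977)
(1670 - 1721)/(-1006 + 939) - G = (1670 - 1721)/(-1006 + 939) - 1*(-1977) = -51/(-67) + 1977 = -51*(-1/67) + 1977 = 51/67 + 1977 = 132510/67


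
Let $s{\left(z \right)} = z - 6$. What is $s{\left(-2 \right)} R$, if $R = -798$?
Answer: $6384$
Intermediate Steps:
$s{\left(z \right)} = -6 + z$ ($s{\left(z \right)} = z - 6 = -6 + z$)
$s{\left(-2 \right)} R = \left(-6 - 2\right) \left(-798\right) = \left(-8\right) \left(-798\right) = 6384$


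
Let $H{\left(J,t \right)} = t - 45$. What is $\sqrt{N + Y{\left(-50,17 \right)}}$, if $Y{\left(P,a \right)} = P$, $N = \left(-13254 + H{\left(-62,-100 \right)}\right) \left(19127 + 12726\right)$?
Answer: $i \sqrt{426798397} \approx 20659.0 i$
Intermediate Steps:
$H{\left(J,t \right)} = -45 + t$
$N = -426798347$ ($N = \left(-13254 - 145\right) \left(19127 + 12726\right) = \left(-13254 - 145\right) 31853 = \left(-13399\right) 31853 = -426798347$)
$\sqrt{N + Y{\left(-50,17 \right)}} = \sqrt{-426798347 - 50} = \sqrt{-426798397} = i \sqrt{426798397}$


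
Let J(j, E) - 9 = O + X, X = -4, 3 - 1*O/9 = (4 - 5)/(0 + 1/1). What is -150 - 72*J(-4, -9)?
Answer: -3102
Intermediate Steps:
O = 36 (O = 27 - 9*(4 - 5)/(0 + 1/1) = 27 - (-9)/(0 + 1) = 27 - (-9)/1 = 27 - (-9) = 27 - 9*(-1) = 27 + 9 = 36)
J(j, E) = 41 (J(j, E) = 9 + (36 - 4) = 9 + 32 = 41)
-150 - 72*J(-4, -9) = -150 - 72*41 = -150 - 2952 = -3102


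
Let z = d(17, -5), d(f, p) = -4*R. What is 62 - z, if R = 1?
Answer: 66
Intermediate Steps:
d(f, p) = -4 (d(f, p) = -4*1 = -4)
z = -4
62 - z = 62 - 1*(-4) = 62 + 4 = 66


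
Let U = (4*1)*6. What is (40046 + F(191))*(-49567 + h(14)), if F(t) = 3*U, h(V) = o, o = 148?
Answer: -1982591442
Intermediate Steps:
U = 24 (U = 4*6 = 24)
h(V) = 148
F(t) = 72 (F(t) = 3*24 = 72)
(40046 + F(191))*(-49567 + h(14)) = (40046 + 72)*(-49567 + 148) = 40118*(-49419) = -1982591442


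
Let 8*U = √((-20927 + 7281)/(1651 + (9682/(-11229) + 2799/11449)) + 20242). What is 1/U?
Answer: 32*√14232538603519535614322947/2146540905801421 ≈ 0.056241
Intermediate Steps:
U = √14232538603519535614322947/212174496224 (U = √((-20927 + 7281)/(1651 + (9682/(-11229) + 2799/11449)) + 20242)/8 = √(-13646/(1651 + (9682*(-1/11229) + 2799*(1/11449))) + 20242)/8 = √(-13646/(1651 + (-9682/11229 + 2799/11449)) + 20242)/8 = √(-13646/(1651 - 79419247/128560821) + 20242)/8 = √(-13646/212174496224/128560821 + 20242)/8 = √(-13646*128560821/212174496224 + 20242)/8 = √(-877170481683/106087248112 + 20242)/8 = √(2146540905801421/106087248112)/8 = (√14232538603519535614322947/26521812028)/8 = √14232538603519535614322947/212174496224 ≈ 17.781)
1/U = 1/(√14232538603519535614322947/212174496224) = 32*√14232538603519535614322947/2146540905801421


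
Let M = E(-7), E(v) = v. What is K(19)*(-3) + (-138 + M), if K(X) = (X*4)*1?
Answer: -373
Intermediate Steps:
M = -7
K(X) = 4*X (K(X) = (4*X)*1 = 4*X)
K(19)*(-3) + (-138 + M) = (4*19)*(-3) + (-138 - 7) = 76*(-3) - 145 = -228 - 145 = -373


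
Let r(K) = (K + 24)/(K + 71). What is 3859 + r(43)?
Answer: 439993/114 ≈ 3859.6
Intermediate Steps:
r(K) = (24 + K)/(71 + K)
3859 + r(43) = 3859 + (24 + 43)/(71 + 43) = 3859 + 67/114 = 439993/114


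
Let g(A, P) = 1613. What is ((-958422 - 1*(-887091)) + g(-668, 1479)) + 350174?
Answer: 280456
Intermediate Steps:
((-958422 - 1*(-887091)) + g(-668, 1479)) + 350174 = ((-958422 - 1*(-887091)) + 1613) + 350174 = ((-958422 + 887091) + 1613) + 350174 = (-71331 + 1613) + 350174 = -69718 + 350174 = 280456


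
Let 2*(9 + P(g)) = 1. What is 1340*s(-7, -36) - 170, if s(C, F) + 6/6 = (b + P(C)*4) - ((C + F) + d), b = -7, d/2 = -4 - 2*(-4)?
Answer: -9550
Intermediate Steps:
P(g) = -17/2 (P(g) = -9 + (½)*1 = -9 + ½ = -17/2)
d = 8 (d = 2*(-4 - 2*(-4)) = 2*(-4 + 8) = 2*4 = 8)
s(C, F) = -50 - C - F (s(C, F) = -1 + ((-7 - 17/2*4) - ((C + F) + 8)) = -1 + ((-7 - 34) - (8 + C + F)) = -1 + (-41 + (-8 - C - F)) = -1 + (-49 - C - F) = -50 - C - F)
1340*s(-7, -36) - 170 = 1340*(-50 - 1*(-7) - 1*(-36)) - 170 = 1340*(-50 + 7 + 36) - 170 = 1340*(-7) - 170 = -9380 - 170 = -9550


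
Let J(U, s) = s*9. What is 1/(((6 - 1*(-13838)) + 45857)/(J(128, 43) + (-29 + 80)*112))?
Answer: 6099/59701 ≈ 0.10216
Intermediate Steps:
J(U, s) = 9*s
1/(((6 - 1*(-13838)) + 45857)/(J(128, 43) + (-29 + 80)*112)) = 1/(((6 - 1*(-13838)) + 45857)/(9*43 + (-29 + 80)*112)) = 1/(((6 + 13838) + 45857)/(387 + 51*112)) = 1/((13844 + 45857)/(387 + 5712)) = 1/(59701/6099) = 6099/59701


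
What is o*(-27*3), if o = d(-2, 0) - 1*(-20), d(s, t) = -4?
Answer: -1296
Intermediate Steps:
o = 16 (o = -4 - 1*(-20) = -4 + 20 = 16)
o*(-27*3) = 16*(-27*3) = 16*(-81) = -1296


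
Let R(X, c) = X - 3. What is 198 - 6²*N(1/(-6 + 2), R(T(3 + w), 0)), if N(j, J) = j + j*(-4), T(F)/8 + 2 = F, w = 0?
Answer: 171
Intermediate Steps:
T(F) = -16 + 8*F
R(X, c) = -3 + X
N(j, J) = -3*j (N(j, J) = j - 4*j = -3*j)
198 - 6²*N(1/(-6 + 2), R(T(3 + w), 0)) = 198 - 6²*(-3/(-6 + 2)) = 198 - 36*(-3/(-4)) = 198 - 36*(-3*(-¼)) = 198 - 36*3/4 = 198 - 1*27 = 198 - 27 = 171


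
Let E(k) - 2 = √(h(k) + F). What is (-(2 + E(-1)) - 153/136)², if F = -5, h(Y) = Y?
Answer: 1297/64 + 41*I*√6/4 ≈ 20.266 + 25.107*I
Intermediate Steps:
E(k) = 2 + √(-5 + k) (E(k) = 2 + √(k - 5) = 2 + √(-5 + k))
(-(2 + E(-1)) - 153/136)² = (-(2 + (2 + √(-5 - 1))) - 153/136)² = (-(2 + (2 + √(-6))) - 153*1/136)² = (-(2 + (2 + I*√6)) - 9/8)² = (-(4 + I*√6) - 9/8)² = ((-4 - I*√6) - 9/8)² = (-41/8 - I*√6)²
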